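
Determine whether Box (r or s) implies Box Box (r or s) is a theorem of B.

No, not valid

Tableau for the negation not (Box (r or s) implies Box Box (r or s)):
1. not (Box (r or s) implies Box Box (r or s)), 0
2. Box (r or s), 0   [neg-implies-rule on 1]
3. not Box Box (r or s), 0   [neg-implies-rule on 1]
4. r or s, 0   [Box-rule on 2 via 0R0]
5. s, 0   [or-rule on 4 (branches; this branch)]
6. not Box (r or s), 1   [neg-Box-rule on 3: fresh world 1, 0R1]
7. r or s, 1   [Box-rule on 2 via 0R1]
8. s, 1   [or-rule on 7 (branches; this branch)]
9. not (r or s), 2   [neg-Box-rule on 6: fresh world 2, 1R2]
10. not r, 2   [neg-or-rule on 9]
11. not s, 2   [neg-or-rule on 9]
Accessibility: 0R0, 0R1, 1R0, 1R1, 1R2, 2R1, 2R2
The negation has an open branch (countermodel exists).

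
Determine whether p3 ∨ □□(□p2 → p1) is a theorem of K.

Not valid

Tableau for the negation ¬(p3 ∨ □□(□p2 → p1)):
1. ¬(p3 ∨ □□(□p2 → p1)), 0
2. ¬p3, 0
3. ¬□□(□p2 → p1), 0
4. ¬□(□p2 → p1), 1
5. ¬(□p2 → p1), 2
6. □p2, 2
7. ¬p1, 2
Accessibility: 0R1, 1R2
The negation has an open branch (countermodel exists).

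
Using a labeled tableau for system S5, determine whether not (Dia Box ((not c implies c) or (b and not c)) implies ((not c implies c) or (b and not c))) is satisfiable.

1. not (Dia Box ((not c implies c) or (b and not c)) implies ((not c implies c) or (b and not c))), u
2. Dia Box ((not c implies c) or (b and not c)), u
3. not ((not c implies c) or (b and not c)), u
4. not (not c implies c), u
5. not (b and not c), u
6. not c, u
7. not b, u
8. Box ((not c implies c) or (b and not c)), v
9. (not c implies c) or (b and not c), u
10. (not c implies c) or (b and not c), v
11. not c implies c, u
12. b and not c, v
13. b, v
14. not c, v
15. c, u
Accessibility: uRu, uRv, vRu, vRv
Branch closes: c and not c both at u.
Every branch closes; the branch above is one of them.

Unsatisfiable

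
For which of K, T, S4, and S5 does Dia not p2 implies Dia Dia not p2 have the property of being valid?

K-tableau for the negation not (Dia not p2 implies Dia Dia not p2):
1. not (Dia not p2 implies Dia Dia not p2), w0
2. Dia not p2, w0   [neg-implies-rule on 1]
3. not Dia Dia not p2, w0   [neg-implies-rule on 1]
4. not p2, w1   [Dia-rule on 2: fresh world w1, w0Rw1]
5. not Dia not p2, w1   [neg-Dia-rule on 3 via w0Rw1]
Accessibility: w0Rw1
Complete open branch: countermodel on a K-frame, so not valid in K.
T-tableau for the negation not (Dia not p2 implies Dia Dia not p2):
1. not (Dia not p2 implies Dia Dia not p2), w0
2. Dia not p2, w0   [neg-implies-rule on 1]
3. not Dia Dia not p2, w0   [neg-implies-rule on 1]
4. not Dia not p2, w0   [neg-Dia-rule on 3 via w0Rw0]
5. p2, w0   [neg-Dia-rule on 4 via w0Rw0]
6. not p2, w1   [Dia-rule on 2: fresh world w1, w0Rw1]
7. not Dia not p2, w1   [neg-Dia-rule on 3 via w0Rw1]
8. p2, w1   [neg-Dia-rule on 4 via w0Rw1]
Accessibility: w0Rw0, w0Rw1, w1Rw1
Branch closes: p2 and not p2 both at w1.
Every branch closes (one shown): valid in T, hence also in S4, S5 (every theorem of T is a theorem of S4 and S5).

T, S4, S5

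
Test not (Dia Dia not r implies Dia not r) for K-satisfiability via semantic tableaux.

Yes, satisfiable

1. not (Dia Dia not r implies Dia not r), 0
2. Dia Dia not r, 0
3. not Dia not r, 0
4. Dia not r, 1
5. r, 1
6. not r, 2
Accessibility: 0R1, 1R2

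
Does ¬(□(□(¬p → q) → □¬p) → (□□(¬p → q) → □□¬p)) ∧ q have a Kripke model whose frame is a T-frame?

1. ¬(□(□(¬p → q) → □¬p) → (□□(¬p → q) → □□¬p)) ∧ q, 0
2. ¬(□(□(¬p → q) → □¬p) → (□□(¬p → q) → □□¬p)), 0
3. q, 0
4. □(□(¬p → q) → □¬p), 0
5. ¬(□□(¬p → q) → □□¬p), 0
6. □□(¬p → q), 0
7. ¬□□¬p, 0
8. □(¬p → q) → □¬p, 0
9. □(¬p → q), 0
10. ¬p → q, 0
11. □¬p, 0
12. ¬p, 0
13. ¬□¬p, 1
14. □(¬p → q) → □¬p, 1
15. □(¬p → q), 1
16. ¬p → q, 1
17. ¬p, 1
18. ¬□(¬p → q), 1
19. q, 1
20. p, 2
21. ¬p → q, 2
22. q, 2
23. ¬(¬p → q), 3
24. ¬p, 3
25. ¬q, 3
26. ¬p → q, 3
27. q, 3
Accessibility: 0R0, 0R1, 1R1, 1R2, 1R3, 2R2, 3R3
Branch closes: q and ¬q both at 3.
All branches of the tableau close; one closing branch shown above.

No, unsatisfiable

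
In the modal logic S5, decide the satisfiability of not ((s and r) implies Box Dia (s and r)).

No, unsatisfiable

1. not ((s and r) implies Box Dia (s and r)), u
2. s and r, u
3. not Box Dia (s and r), u
4. s, u
5. r, u
6. not Dia (s and r), v
7. not (s and r), u
8. not (s and r), v
9. not r, u
Accessibility: uRu, uRv, vRu, vRv
Branch closes: r and not r both at u.
Every branch closes; the branch above is one of them.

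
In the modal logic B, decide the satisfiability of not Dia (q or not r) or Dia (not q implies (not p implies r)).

Satisfiable (open branch found)

1. not Dia (q or not r) or Dia (not q implies (not p implies r)), 0
2. Dia (not q implies (not p implies r)), 0
3. not q implies (not p implies r), 1
4. not p implies r, 1
5. r, 1
Accessibility: 0R0, 0R1, 1R0, 1R1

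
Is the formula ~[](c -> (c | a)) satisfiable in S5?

Unsatisfiable

1. ~[](c -> (c | a)), u
2. ~(c -> (c | a)), v
3. c, v
4. ~(c | a), v
5. ~c, v
6. ~a, v
Accessibility: uRu, uRv, vRu, vRv
Branch closes: c and ~c both at v.
Every branch closes; the branch above is one of them.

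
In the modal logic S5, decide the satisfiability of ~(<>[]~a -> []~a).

No, unsatisfiable

1. ~(<>[]~a -> []~a), w0
2. <>[]~a, w0   [~->-rule on 1]
3. ~[]~a, w0   [~->-rule on 1]
4. []~a, w1   [<>-rule on 2: fresh world w1, w0Rw1]
5. ~a, w0   [[]-rule on 4 via w1Rw0]
6. ~a, w1   [[]-rule on 4 via w1Rw1]
7. a, w2   [~[]-rule on 3: fresh world w2, w0Rw2]
8. ~a, w2   [[]-rule on 4 via w1Rw2]
Accessibility: w0Rw0, w0Rw1, w0Rw2, w1Rw0, w1Rw1, w1Rw2, w2Rw0, w2Rw1, w2Rw2
Branch closes: a and ~a both at w2.
(One branch shown.) All branches close.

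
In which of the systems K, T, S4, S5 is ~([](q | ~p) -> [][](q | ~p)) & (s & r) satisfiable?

S4-tableau for the formula:
1. ~([](q | ~p) -> [][](q | ~p)) & (s & r), w0
2. ~([](q | ~p) -> [][](q | ~p)), w0
3. s & r, w0
4. [](q | ~p), w0
5. ~[][](q | ~p), w0
6. s, w0
7. r, w0
8. q | ~p, w0
9. ~p, w0
10. ~[](q | ~p), w1
11. q | ~p, w1
12. ~p, w1
13. ~(q | ~p), w2
14. ~q, w2
15. p, w2
16. q | ~p, w2
17. ~p, w2
Accessibility: w0Rw0, w0Rw1, w0Rw2, w1Rw1, w1Rw2, w2Rw2
Branch closes: p and ~p both at w2.
Every branch closes (one shown): unsatisfiable in S4, hence also in S5 (every S5-frame is an S4-frame).
T-tableau for the formula:
1. ~([](q | ~p) -> [][](q | ~p)) & (s & r), w0
2. ~([](q | ~p) -> [][](q | ~p)), w0
3. s & r, w0
4. [](q | ~p), w0
5. ~[][](q | ~p), w0
6. s, w0
7. r, w0
8. q | ~p, w0
9. ~p, w0
10. ~[](q | ~p), w1
11. q | ~p, w1
12. ~p, w1
13. ~(q | ~p), w2
14. ~q, w2
15. p, w2
Accessibility: w0Rw0, w0Rw1, w1Rw1, w1Rw2, w2Rw2
Complete open branch: satisfiable in T, hence also in K (this T-model is also a K-model).

K, T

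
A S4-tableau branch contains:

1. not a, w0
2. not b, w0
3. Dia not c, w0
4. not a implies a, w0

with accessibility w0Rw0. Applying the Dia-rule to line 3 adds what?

a fresh world w1 with w0Rw1, and not c at w1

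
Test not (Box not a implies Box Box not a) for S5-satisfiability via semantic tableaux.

1. not (Box not a implies Box Box not a), u
2. Box not a, u
3. not Box Box not a, u
4. not a, u
5. not Box not a, v
6. not a, v
7. a, w
8. not a, w
Accessibility: uRu, uRv, uRw, vRu, vRv, vRw, wRu, wRv, wRw
Branch closes: a and not a both at w.
All branches of the tableau close; one closing branch shown above.

No, unsatisfiable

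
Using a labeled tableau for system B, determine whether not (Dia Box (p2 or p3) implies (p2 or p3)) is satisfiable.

Unsatisfiable (every branch closes)

1. not (Dia Box (p2 or p3) implies (p2 or p3)), w0
2. Dia Box (p2 or p3), w0
3. not (p2 or p3), w0
4. not p2, w0
5. not p3, w0
6. Box (p2 or p3), w1
7. p2 or p3, w0
8. p2 or p3, w1
9. p3, w0
Accessibility: w0Rw0, w0Rw1, w1Rw0, w1Rw1
Branch closes: p3 and not p3 both at w0.
(One branch shown.) All branches close.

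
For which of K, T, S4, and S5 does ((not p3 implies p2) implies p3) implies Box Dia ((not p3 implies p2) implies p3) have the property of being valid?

S4-tableau for the negation not (((not p3 implies p2) implies p3) implies Box Dia ((not p3 implies p2) implies p3)):
1. not (((not p3 implies p2) implies p3) implies Box Dia ((not p3 implies p2) implies p3)), 0
2. (not p3 implies p2) implies p3, 0   [neg-implies-rule on 1]
3. not Box Dia ((not p3 implies p2) implies p3), 0   [neg-implies-rule on 1]
4. p3, 0   [implies-rule on 2 (branches; this branch)]
5. not Dia ((not p3 implies p2) implies p3), 1   [neg-Box-rule on 3: fresh world 1, 0R1]
6. not ((not p3 implies p2) implies p3), 1   [neg-Dia-rule on 5 via 1R1]
7. not p3 implies p2, 1   [neg-implies-rule on 6]
8. not p3, 1   [neg-implies-rule on 6]
9. p2, 1   [implies-rule on 7 (branches; this branch)]
Accessibility: 0R0, 0R1, 1R1
Complete open branch: countermodel on an S4-frame, so not valid in S4, nor in K, T (the same frame is also a K-frame and a T-frame).
S5-tableau for the negation not (((not p3 implies p2) implies p3) implies Box Dia ((not p3 implies p2) implies p3)):
1. not (((not p3 implies p2) implies p3) implies Box Dia ((not p3 implies p2) implies p3)), 0
2. (not p3 implies p2) implies p3, 0   [neg-implies-rule on 1]
3. not Box Dia ((not p3 implies p2) implies p3), 0   [neg-implies-rule on 1]
4. not (not p3 implies p2), 0   [implies-rule on 2 (branches; this branch)]
5. not p3, 0   [neg-implies-rule on 4]
6. not p2, 0   [neg-implies-rule on 4]
7. not Dia ((not p3 implies p2) implies p3), 1   [neg-Box-rule on 3: fresh world 1, 0R1]
8. not ((not p3 implies p2) implies p3), 0   [neg-Dia-rule on 7 via 1R0]
9. not p3 implies p2, 0   [neg-implies-rule on 8]
10. not ((not p3 implies p2) implies p3), 1   [neg-Dia-rule on 7 via 1R1]
11. not p3 implies p2, 1   [neg-implies-rule on 10]
12. not p3, 1   [neg-implies-rule on 10]
13. p2, 0   [implies-rule on 9 (branches; this branch)]
Accessibility: 0R0, 0R1, 1R0, 1R1
Branch closes: p2 and not p2 both at 0.
Every branch closes (one shown): valid in S5.

S5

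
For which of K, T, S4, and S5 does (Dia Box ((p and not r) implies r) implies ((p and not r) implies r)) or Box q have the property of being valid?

S5

S5-tableau for the negation not ((Dia Box ((p and not r) implies r) implies ((p and not r) implies r)) or Box q):
1. not ((Dia Box ((p and not r) implies r) implies ((p and not r) implies r)) or Box q), u
2. not (Dia Box ((p and not r) implies r) implies ((p and not r) implies r)), u
3. not Box q, u
4. Dia Box ((p and not r) implies r), u
5. not ((p and not r) implies r), u
6. p and not r, u
7. not r, u
8. p, u
9. not q, v
10. Box ((p and not r) implies r), w
11. (p and not r) implies r, u
12. (p and not r) implies r, v
13. (p and not r) implies r, w
14. not (p and not r), u
15. r, v
16. r, w
17. r, u
Accessibility: uRu, uRv, uRw, vRu, vRv, vRw, wRu, wRv, wRw
Branch closes: r and not r both at u.
Every branch closes (one shown): valid in S5.
S4-tableau for the negation not ((Dia Box ((p and not r) implies r) implies ((p and not r) implies r)) or Box q):
1. not ((Dia Box ((p and not r) implies r) implies ((p and not r) implies r)) or Box q), u
2. not (Dia Box ((p and not r) implies r) implies ((p and not r) implies r)), u
3. not Box q, u
4. Dia Box ((p and not r) implies r), u
5. not ((p and not r) implies r), u
6. p and not r, u
7. not r, u
8. p, u
9. not q, v
10. Box ((p and not r) implies r), w
11. (p and not r) implies r, w
12. r, w
Accessibility: uRu, uRv, uRw, vRv, wRw
Complete open branch: countermodel on an S4-frame, so not valid in S4, nor in K, T (the same frame is also a K-frame and a T-frame).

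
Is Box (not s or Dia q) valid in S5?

Not valid

Tableau for the negation not Box (not s or Dia q):
1. not Box (not s or Dia q), 0
2. not (not s or Dia q), 1   [neg-Box-rule on 1: fresh world 1, 0R1]
3. s, 1   [neg-or-rule on 2]
4. not Dia q, 1   [neg-or-rule on 2]
5. not q, 0   [neg-Dia-rule on 4 via 1R0]
6. not q, 1   [neg-Dia-rule on 4 via 1R1]
Accessibility: 0R0, 0R1, 1R0, 1R1
The negation has an open branch (countermodel exists).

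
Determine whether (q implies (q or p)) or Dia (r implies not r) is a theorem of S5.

Tableau for the negation not ((q implies (q or p)) or Dia (r implies not r)):
1. not ((q implies (q or p)) or Dia (r implies not r)), w0
2. not (q implies (q or p)), w0
3. not Dia (r implies not r), w0
4. q, w0
5. not (q or p), w0
6. not q, w0
7. not p, w0
Accessibility: w0Rw0
Branch closes: q and not q both at w0.
Every branch of the negation's tableau closes; the branch above is one of them.

Yes, valid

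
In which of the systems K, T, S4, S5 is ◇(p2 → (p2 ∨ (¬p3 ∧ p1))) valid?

T, S4, S5

K-tableau for the negation ¬◇(p2 → (p2 ∨ (¬p3 ∧ p1))):
1. ¬◇(p2 → (p2 ∨ (¬p3 ∧ p1))), 0
Complete open branch: countermodel on a K-frame, so not valid in K.
T-tableau for the negation ¬◇(p2 → (p2 ∨ (¬p3 ∧ p1))):
1. ¬◇(p2 → (p2 ∨ (¬p3 ∧ p1))), 0
2. ¬(p2 → (p2 ∨ (¬p3 ∧ p1))), 0   [¬◇-rule on 1 via 0R0]
3. p2, 0   [¬→-rule on 2]
4. ¬(p2 ∨ (¬p3 ∧ p1)), 0   [¬→-rule on 2]
5. ¬p2, 0   [¬∨-rule on 4]
6. ¬(¬p3 ∧ p1), 0   [¬∨-rule on 4]
Accessibility: 0R0
Branch closes: p2 and ¬p2 both at 0.
Every branch closes (one shown): valid in T, hence also in S4, S5 (every theorem of T is a theorem of S4 and S5).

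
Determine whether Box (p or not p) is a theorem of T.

Tableau for the negation not Box (p or not p):
1. not Box (p or not p), w0
2. not (p or not p), w1
3. not p, w1
4. p, w1
Accessibility: w0Rw0, w0Rw1, w1Rw1
Branch closes: p and not p both at w1.
Every branch of the negation's tableau closes; the branch above is one of them.

Valid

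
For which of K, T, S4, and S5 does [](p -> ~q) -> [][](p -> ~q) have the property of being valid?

S4, S5

S4-tableau for the negation ~([](p -> ~q) -> [][](p -> ~q)):
1. ~([](p -> ~q) -> [][](p -> ~q)), 0
2. [](p -> ~q), 0
3. ~[][](p -> ~q), 0
4. p -> ~q, 0
5. ~q, 0
6. ~[](p -> ~q), 1
7. p -> ~q, 1
8. ~q, 1
9. ~(p -> ~q), 2
10. p, 2
11. q, 2
12. p -> ~q, 2
13. ~q, 2
Accessibility: 0R0, 0R1, 0R2, 1R1, 1R2, 2R2
Branch closes: q and ~q both at 2.
Every branch closes (one shown): valid in S4, hence also in S5 (every theorem of S4 is a theorem of S5).
T-tableau for the negation ~([](p -> ~q) -> [][](p -> ~q)):
1. ~([](p -> ~q) -> [][](p -> ~q)), 0
2. [](p -> ~q), 0
3. ~[][](p -> ~q), 0
4. p -> ~q, 0
5. ~q, 0
6. ~[](p -> ~q), 1
7. p -> ~q, 1
8. ~q, 1
9. ~(p -> ~q), 2
10. p, 2
11. q, 2
Accessibility: 0R0, 0R1, 1R1, 1R2, 2R2
Complete open branch: countermodel on a T-frame, so not valid in T, nor in K (the same frame is also a K-frame).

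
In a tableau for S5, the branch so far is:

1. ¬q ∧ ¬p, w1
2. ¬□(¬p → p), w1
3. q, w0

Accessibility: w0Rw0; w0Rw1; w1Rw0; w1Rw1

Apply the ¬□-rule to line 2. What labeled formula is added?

a fresh world w2 with w1Rw2, and ¬(¬p → p) at w2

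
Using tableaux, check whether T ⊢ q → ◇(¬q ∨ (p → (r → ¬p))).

Tableau for the negation ¬(q → ◇(¬q ∨ (p → (r → ¬p)))):
1. ¬(q → ◇(¬q ∨ (p → (r → ¬p)))), w0
2. q, w0
3. ¬◇(¬q ∨ (p → (r → ¬p))), w0
4. ¬(¬q ∨ (p → (r → ¬p))), w0
5. ¬(p → (r → ¬p)), w0
6. p, w0
7. ¬(r → ¬p), w0
8. r, w0
Accessibility: w0Rw0
The negation has an open branch (countermodel exists).

No, not valid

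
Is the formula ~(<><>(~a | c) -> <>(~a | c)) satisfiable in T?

Satisfiable (open branch found)

1. ~(<><>(~a | c) -> <>(~a | c)), w0
2. <><>(~a | c), w0
3. ~<>(~a | c), w0
4. ~(~a | c), w0
5. a, w0
6. ~c, w0
7. <>(~a | c), w1
8. ~(~a | c), w1
9. a, w1
10. ~c, w1
11. ~a | c, w2
12. c, w2
Accessibility: w0Rw0, w0Rw1, w1Rw1, w1Rw2, w2Rw2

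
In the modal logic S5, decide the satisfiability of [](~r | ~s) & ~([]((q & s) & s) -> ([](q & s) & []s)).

Unsatisfiable

1. [](~r | ~s) & ~([]((q & s) & s) -> ([](q & s) & []s)), w0
2. [](~r | ~s), w0
3. ~([]((q & s) & s) -> ([](q & s) & []s)), w0
4. []((q & s) & s), w0
5. ~([](q & s) & []s), w0
6. ~r | ~s, w0
7. (q & s) & s, w0
8. q & s, w0
9. s, w0
10. q, w0
11. ~[](q & s), w0
12. ~r, w0
13. ~(q & s), w1
14. ~r | ~s, w1
15. (q & s) & s, w1
16. q & s, w1
17. s, w1
18. q, w1
19. ~s, w1
Accessibility: w0Rw0, w0Rw1, w1Rw0, w1Rw1
Branch closes: s and ~s both at w1.
Every branch closes; the branch above is one of them.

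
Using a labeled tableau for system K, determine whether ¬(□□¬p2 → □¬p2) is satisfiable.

1. ¬(□□¬p2 → □¬p2), w0
2. □□¬p2, w0
3. ¬□¬p2, w0
4. p2, w1
5. □¬p2, w1
Accessibility: w0Rw1

Yes, satisfiable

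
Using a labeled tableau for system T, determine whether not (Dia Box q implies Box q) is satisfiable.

1. not (Dia Box q implies Box q), 0
2. Dia Box q, 0   [neg-implies-rule on 1]
3. not Box q, 0   [neg-implies-rule on 1]
4. Box q, 1   [Dia-rule on 2: fresh world 1, 0R1]
5. q, 1   [Box-rule on 4 via 1R1]
6. not q, 2   [neg-Box-rule on 3: fresh world 2, 0R2]
Accessibility: 0R0, 0R1, 0R2, 1R1, 2R2

Satisfiable (open branch found)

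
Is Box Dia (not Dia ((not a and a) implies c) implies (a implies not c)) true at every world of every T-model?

Tableau for the negation not Box Dia (not Dia ((not a and a) implies c) implies (a implies not c)):
1. not Box Dia (not Dia ((not a and a) implies c) implies (a implies not c)), u
2. not Dia (not Dia ((not a and a) implies c) implies (a implies not c)), v   [neg-Box-rule on 1: fresh world v, uRv]
3. not (not Dia ((not a and a) implies c) implies (a implies not c)), v   [neg-Dia-rule on 2 via vRv]
4. not Dia ((not a and a) implies c), v   [neg-implies-rule on 3]
5. not (a implies not c), v   [neg-implies-rule on 3]
6. a, v   [neg-implies-rule on 5]
7. c, v   [neg-implies-rule on 5]
8. not ((not a and a) implies c), v   [neg-Dia-rule on 4 via vRv]
9. not a and a, v   [neg-implies-rule on 8]
10. not c, v   [neg-implies-rule on 8]
Accessibility: uRu, uRv, vRv
Branch closes: c and not c both at v.
Every branch of the negation's tableau closes; the branch above is one of them.

Yes, valid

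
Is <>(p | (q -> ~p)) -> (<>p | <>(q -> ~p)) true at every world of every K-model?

Tableau for the negation ~(<>(p | (q -> ~p)) -> (<>p | <>(q -> ~p))):
1. ~(<>(p | (q -> ~p)) -> (<>p | <>(q -> ~p))), w0
2. <>(p | (q -> ~p)), w0
3. ~(<>p | <>(q -> ~p)), w0
4. ~<>p, w0
5. ~<>(q -> ~p), w0
6. p | (q -> ~p), w1
7. ~p, w1
8. ~(q -> ~p), w1
9. q, w1
10. p, w1
Accessibility: w0Rw1
Branch closes: p and ~p both at w1.
Every branch of the negation's tableau closes; the branch above is one of them.

Valid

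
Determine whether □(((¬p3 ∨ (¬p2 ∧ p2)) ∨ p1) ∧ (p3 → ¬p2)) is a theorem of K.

Not valid

Tableau for the negation ¬□(((¬p3 ∨ (¬p2 ∧ p2)) ∨ p1) ∧ (p3 → ¬p2)):
1. ¬□(((¬p3 ∨ (¬p2 ∧ p2)) ∨ p1) ∧ (p3 → ¬p2)), u
2. ¬(((¬p3 ∨ (¬p2 ∧ p2)) ∨ p1) ∧ (p3 → ¬p2)), v   [¬□-rule on 1: fresh world v, uRv]
3. ¬(p3 → ¬p2), v   [¬∧-rule on 2 (branches; this branch)]
4. p3, v   [¬→-rule on 3]
5. p2, v   [¬→-rule on 3]
Accessibility: uRv
The negation has an open branch (countermodel exists).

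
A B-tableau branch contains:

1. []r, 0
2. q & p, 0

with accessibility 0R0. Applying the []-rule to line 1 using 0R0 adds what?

r, 0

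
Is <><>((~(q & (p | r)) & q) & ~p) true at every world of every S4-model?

Tableau for the negation ~<><>((~(q & (p | r)) & q) & ~p):
1. ~<><>((~(q & (p | r)) & q) & ~p), w0
2. ~<>((~(q & (p | r)) & q) & ~p), w0   [~<>-rule on 1 via w0Rw0]
3. ~((~(q & (p | r)) & q) & ~p), w0   [~<>-rule on 2 via w0Rw0]
4. p, w0   [~&-rule on 3 (branches; this branch)]
Accessibility: w0Rw0
The negation has an open branch (countermodel exists).

No, not valid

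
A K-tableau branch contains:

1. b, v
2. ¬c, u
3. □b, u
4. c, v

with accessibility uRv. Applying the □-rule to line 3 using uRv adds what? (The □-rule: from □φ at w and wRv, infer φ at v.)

b, v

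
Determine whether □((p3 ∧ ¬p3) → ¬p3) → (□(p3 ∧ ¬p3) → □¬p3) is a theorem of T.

Valid

Tableau for the negation ¬(□((p3 ∧ ¬p3) → ¬p3) → (□(p3 ∧ ¬p3) → □¬p3)):
1. ¬(□((p3 ∧ ¬p3) → ¬p3) → (□(p3 ∧ ¬p3) → □¬p3)), w0
2. □((p3 ∧ ¬p3) → ¬p3), w0   [¬→-rule on 1]
3. ¬(□(p3 ∧ ¬p3) → □¬p3), w0   [¬→-rule on 1]
4. □(p3 ∧ ¬p3), w0   [¬→-rule on 3]
5. ¬□¬p3, w0   [¬→-rule on 3]
6. (p3 ∧ ¬p3) → ¬p3, w0   [□-rule on 2 via w0Rw0]
7. p3 ∧ ¬p3, w0   [□-rule on 4 via w0Rw0]
8. p3, w0   [∧-rule on 7]
9. ¬p3, w0   [∧-rule on 7]
Accessibility: w0Rw0
Branch closes: p3 and ¬p3 both at w0.
All branches of the negation close; one closing branch shown above.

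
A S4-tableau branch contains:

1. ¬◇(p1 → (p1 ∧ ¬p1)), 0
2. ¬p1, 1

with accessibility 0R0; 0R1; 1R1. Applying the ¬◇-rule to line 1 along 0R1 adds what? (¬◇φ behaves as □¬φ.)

¬(p1 → (p1 ∧ ¬p1)), 1

¬◇φ behaves as □¬φ: propagate the negated body to each accessible world.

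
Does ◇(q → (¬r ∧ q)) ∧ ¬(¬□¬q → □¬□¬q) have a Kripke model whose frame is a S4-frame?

Satisfiable (open branch found)

1. ◇(q → (¬r ∧ q)) ∧ ¬(¬□¬q → □¬□¬q), w0
2. ◇(q → (¬r ∧ q)), w0   [∧-rule on 1]
3. ¬(¬□¬q → □¬□¬q), w0   [∧-rule on 1]
4. ¬□¬q, w0   [¬→-rule on 3]
5. ¬□¬□¬q, w0   [¬→-rule on 3]
6. q → (¬r ∧ q), w1   [◇-rule on 2: fresh world w1, w0Rw1]
7. ¬r ∧ q, w1   [→-rule on 6 (branches; this branch)]
8. ¬r, w1   [∧-rule on 7]
9. q, w1   [∧-rule on 7]
10. q, w2   [¬□-rule on 4: fresh world w2, w0Rw2]
11. □¬q, w3   [¬□-rule on 5: fresh world w3, w0Rw3]
12. ¬q, w3   [□-rule on 11 via w3Rw3]
Accessibility: w0Rw0, w0Rw1, w0Rw2, w0Rw3, w1Rw1, w2Rw2, w3Rw3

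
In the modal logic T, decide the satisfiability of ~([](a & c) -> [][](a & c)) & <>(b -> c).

Satisfiable (open branch found)

1. ~([](a & c) -> [][](a & c)) & <>(b -> c), 0
2. ~([](a & c) -> [][](a & c)), 0   [&-rule on 1]
3. <>(b -> c), 0   [&-rule on 1]
4. [](a & c), 0   [~->-rule on 2]
5. ~[][](a & c), 0   [~->-rule on 2]
6. a & c, 0   [[]-rule on 4 via 0R0]
7. a, 0   [&-rule on 6]
8. c, 0   [&-rule on 6]
9. b -> c, 1   [<>-rule on 3: fresh world 1, 0R1]
10. a & c, 1   [[]-rule on 4 via 0R1]
11. a, 1   [&-rule on 10]
12. c, 1   [&-rule on 10]
13. ~[](a & c), 2   [~[]-rule on 5: fresh world 2, 0R2]
14. a & c, 2   [[]-rule on 4 via 0R2]
15. a, 2   [&-rule on 14]
16. c, 2   [&-rule on 14]
17. ~(a & c), 3   [~[]-rule on 13: fresh world 3, 2R3]
18. ~c, 3   [~&-rule on 17 (branches; this branch)]
Accessibility: 0R0, 0R1, 0R2, 1R1, 2R2, 2R3, 3R3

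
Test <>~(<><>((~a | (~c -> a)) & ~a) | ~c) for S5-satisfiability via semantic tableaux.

Satisfiable

1. <>~(<><>((~a | (~c -> a)) & ~a) | ~c), w0
2. ~(<><>((~a | (~c -> a)) & ~a) | ~c), w1   [<>-rule on 1: fresh world w1, w0Rw1]
3. ~<><>((~a | (~c -> a)) & ~a), w1   [~|-rule on 2]
4. c, w1   [~|-rule on 2]
5. ~<>((~a | (~c -> a)) & ~a), w0   [~<>-rule on 3 via w1Rw0]
6. ~<>((~a | (~c -> a)) & ~a), w1   [~<>-rule on 3 via w1Rw1]
7. ~((~a | (~c -> a)) & ~a), w0   [~<>-rule on 5 via w0Rw0]
8. ~((~a | (~c -> a)) & ~a), w1   [~<>-rule on 5 via w0Rw1]
9. a, w0   [~&-rule on 7 (branches; this branch)]
10. a, w1   [~&-rule on 8 (branches; this branch)]
Accessibility: w0Rw0, w0Rw1, w1Rw0, w1Rw1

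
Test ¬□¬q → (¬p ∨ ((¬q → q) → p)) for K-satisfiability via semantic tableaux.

Satisfiable (open branch found)

1. ¬□¬q → (¬p ∨ ((¬q → q) → p)), u
2. ¬p ∨ ((¬q → q) → p), u
3. (¬q → q) → p, u
4. p, u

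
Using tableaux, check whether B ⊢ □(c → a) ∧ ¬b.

Tableau for the negation ¬(□(c → a) ∧ ¬b):
1. ¬(□(c → a) ∧ ¬b), 0
2. b, 0
Accessibility: 0R0
The negation has an open branch (countermodel exists).

Not valid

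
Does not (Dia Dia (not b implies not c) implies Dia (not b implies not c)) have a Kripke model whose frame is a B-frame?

Satisfiable

1. not (Dia Dia (not b implies not c) implies Dia (not b implies not c)), w0
2. Dia Dia (not b implies not c), w0   [neg-implies-rule on 1]
3. not Dia (not b implies not c), w0   [neg-implies-rule on 1]
4. not (not b implies not c), w0   [neg-Dia-rule on 3 via w0Rw0]
5. not b, w0   [neg-implies-rule on 4]
6. c, w0   [neg-implies-rule on 4]
7. Dia (not b implies not c), w1   [Dia-rule on 2: fresh world w1, w0Rw1]
8. not (not b implies not c), w1   [neg-Dia-rule on 3 via w0Rw1]
9. not b, w1   [neg-implies-rule on 8]
10. c, w1   [neg-implies-rule on 8]
11. not b implies not c, w2   [Dia-rule on 7: fresh world w2, w1Rw2]
12. not c, w2   [implies-rule on 11 (branches; this branch)]
Accessibility: w0Rw0, w0Rw1, w1Rw0, w1Rw1, w1Rw2, w2Rw1, w2Rw2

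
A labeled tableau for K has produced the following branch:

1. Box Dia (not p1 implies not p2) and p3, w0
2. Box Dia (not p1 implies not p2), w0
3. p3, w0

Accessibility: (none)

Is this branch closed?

Not closed

No world carries both an atom and its negation.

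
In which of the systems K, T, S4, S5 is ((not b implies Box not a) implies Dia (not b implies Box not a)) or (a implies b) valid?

T-tableau for the negation not (((not b implies Box not a) implies Dia (not b implies Box not a)) or (a implies b)):
1. not (((not b implies Box not a) implies Dia (not b implies Box not a)) or (a implies b)), u
2. not ((not b implies Box not a) implies Dia (not b implies Box not a)), u
3. not (a implies b), u
4. not b implies Box not a, u
5. not Dia (not b implies Box not a), u
6. a, u
7. not b, u
8. not (not b implies Box not a), u
9. not Box not a, u
10. Box not a, u
11. not a, u
Accessibility: uRu
Branch closes: a and not a both at u.
Every branch closes (one shown): valid in T, hence also in S4, S5 (every theorem of T is a theorem of S4 and S5).
K-tableau for the negation not (((not b implies Box not a) implies Dia (not b implies Box not a)) or (a implies b)):
1. not (((not b implies Box not a) implies Dia (not b implies Box not a)) or (a implies b)), u
2. not ((not b implies Box not a) implies Dia (not b implies Box not a)), u
3. not (a implies b), u
4. not b implies Box not a, u
5. not Dia (not b implies Box not a), u
6. a, u
7. not b, u
8. Box not a, u
Complete open branch: countermodel on a K-frame, so not valid in K.

T, S4, S5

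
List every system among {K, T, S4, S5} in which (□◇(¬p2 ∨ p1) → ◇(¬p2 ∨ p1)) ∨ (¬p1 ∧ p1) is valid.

T-tableau for the negation ¬((□◇(¬p2 ∨ p1) → ◇(¬p2 ∨ p1)) ∨ (¬p1 ∧ p1)):
1. ¬((□◇(¬p2 ∨ p1) → ◇(¬p2 ∨ p1)) ∨ (¬p1 ∧ p1)), 0
2. ¬(□◇(¬p2 ∨ p1) → ◇(¬p2 ∨ p1)), 0
3. ¬(¬p1 ∧ p1), 0
4. □◇(¬p2 ∨ p1), 0
5. ¬◇(¬p2 ∨ p1), 0
6. ◇(¬p2 ∨ p1), 0
7. ¬(¬p2 ∨ p1), 0
8. p2, 0
9. ¬p1, 0
10. ¬p2 ∨ p1, 1
11. ◇(¬p2 ∨ p1), 1
12. ¬(¬p2 ∨ p1), 1
13. p2, 1
14. ¬p1, 1
15. p1, 1
Accessibility: 0R0, 0R1, 1R1
Branch closes: p1 and ¬p1 both at 1.
Every branch closes (one shown): valid in T, hence also in S4, S5 (every theorem of T is a theorem of S4 and S5).
K-tableau for the negation ¬((□◇(¬p2 ∨ p1) → ◇(¬p2 ∨ p1)) ∨ (¬p1 ∧ p1)):
1. ¬((□◇(¬p2 ∨ p1) → ◇(¬p2 ∨ p1)) ∨ (¬p1 ∧ p1)), 0
2. ¬(□◇(¬p2 ∨ p1) → ◇(¬p2 ∨ p1)), 0
3. ¬(¬p1 ∧ p1), 0
4. □◇(¬p2 ∨ p1), 0
5. ¬◇(¬p2 ∨ p1), 0
6. ¬p1, 0
Complete open branch: countermodel on a K-frame, so not valid in K.

T, S4, S5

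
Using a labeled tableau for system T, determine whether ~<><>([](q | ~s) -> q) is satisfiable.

Satisfiable

1. ~<><>([](q | ~s) -> q), 0
2. ~<>([](q | ~s) -> q), 0
3. ~([](q | ~s) -> q), 0
4. [](q | ~s), 0
5. ~q, 0
6. q | ~s, 0
7. ~s, 0
Accessibility: 0R0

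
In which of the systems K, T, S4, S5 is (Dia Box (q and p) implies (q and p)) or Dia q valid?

T, S4, S5

K-tableau for the negation not ((Dia Box (q and p) implies (q and p)) or Dia q):
1. not ((Dia Box (q and p) implies (q and p)) or Dia q), w0
2. not (Dia Box (q and p) implies (q and p)), w0
3. not Dia q, w0
4. Dia Box (q and p), w0
5. not (q and p), w0
6. not p, w0
7. Box (q and p), w1
8. not q, w1
Accessibility: w0Rw1
Complete open branch: countermodel on a K-frame, so not valid in K.
T-tableau for the negation not ((Dia Box (q and p) implies (q and p)) or Dia q):
1. not ((Dia Box (q and p) implies (q and p)) or Dia q), w0
2. not (Dia Box (q and p) implies (q and p)), w0
3. not Dia q, w0
4. Dia Box (q and p), w0
5. not (q and p), w0
6. not q, w0
7. not p, w0
8. Box (q and p), w1
9. not q, w1
10. q and p, w1
11. q, w1
12. p, w1
Accessibility: w0Rw0, w0Rw1, w1Rw1
Branch closes: q and not q both at w1.
Every branch closes (one shown): valid in T, hence also in S4, S5 (every theorem of T is a theorem of S4 and S5).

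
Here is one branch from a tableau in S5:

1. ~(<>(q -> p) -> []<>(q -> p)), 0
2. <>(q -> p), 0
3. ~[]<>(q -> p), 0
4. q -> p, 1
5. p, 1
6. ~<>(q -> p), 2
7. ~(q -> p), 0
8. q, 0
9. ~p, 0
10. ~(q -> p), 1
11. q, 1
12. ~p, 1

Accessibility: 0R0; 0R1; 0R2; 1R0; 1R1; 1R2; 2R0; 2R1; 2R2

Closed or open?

Both p and ~p appear at 1.

Yes, closed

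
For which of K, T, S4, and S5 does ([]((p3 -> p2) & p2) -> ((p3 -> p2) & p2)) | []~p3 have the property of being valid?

T, S4, S5

K-tableau for the negation ~(([]((p3 -> p2) & p2) -> ((p3 -> p2) & p2)) | []~p3):
1. ~(([]((p3 -> p2) & p2) -> ((p3 -> p2) & p2)) | []~p3), w0
2. ~([]((p3 -> p2) & p2) -> ((p3 -> p2) & p2)), w0
3. ~[]~p3, w0
4. []((p3 -> p2) & p2), w0
5. ~((p3 -> p2) & p2), w0
6. ~p2, w0
7. p3, w1
8. (p3 -> p2) & p2, w1
9. p3 -> p2, w1
10. p2, w1
Accessibility: w0Rw1
Complete open branch: countermodel on a K-frame, so not valid in K.
T-tableau for the negation ~(([]((p3 -> p2) & p2) -> ((p3 -> p2) & p2)) | []~p3):
1. ~(([]((p3 -> p2) & p2) -> ((p3 -> p2) & p2)) | []~p3), w0
2. ~([]((p3 -> p2) & p2) -> ((p3 -> p2) & p2)), w0
3. ~[]~p3, w0
4. []((p3 -> p2) & p2), w0
5. ~((p3 -> p2) & p2), w0
6. (p3 -> p2) & p2, w0
7. p3 -> p2, w0
8. p2, w0
9. ~(p3 -> p2), w0
10. p3, w0
11. ~p2, w0
Accessibility: w0Rw0
Branch closes: p2 and ~p2 both at w0.
Every branch closes (one shown): valid in T, hence also in S4, S5 (every theorem of T is a theorem of S4 and S5).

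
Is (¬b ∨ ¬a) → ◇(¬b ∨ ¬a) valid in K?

Tableau for the negation ¬((¬b ∨ ¬a) → ◇(¬b ∨ ¬a)):
1. ¬((¬b ∨ ¬a) → ◇(¬b ∨ ¬a)), u
2. ¬b ∨ ¬a, u
3. ¬◇(¬b ∨ ¬a), u
4. ¬a, u
The negation has an open branch (countermodel exists).

No, not valid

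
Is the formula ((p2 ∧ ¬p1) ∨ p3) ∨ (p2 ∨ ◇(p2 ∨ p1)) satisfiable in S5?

1. ((p2 ∧ ¬p1) ∨ p3) ∨ (p2 ∨ ◇(p2 ∨ p1)), 0
2. p2 ∨ ◇(p2 ∨ p1), 0   [∨-rule on 1 (branches; this branch)]
3. ◇(p2 ∨ p1), 0   [∨-rule on 2 (branches; this branch)]
4. p2 ∨ p1, 1   [◇-rule on 3: fresh world 1, 0R1]
5. p1, 1   [∨-rule on 4 (branches; this branch)]
Accessibility: 0R0, 0R1, 1R0, 1R1

Yes, satisfiable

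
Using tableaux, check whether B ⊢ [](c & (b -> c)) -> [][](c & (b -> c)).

Tableau for the negation ~([](c & (b -> c)) -> [][](c & (b -> c))):
1. ~([](c & (b -> c)) -> [][](c & (b -> c))), w0
2. [](c & (b -> c)), w0
3. ~[][](c & (b -> c)), w0
4. c & (b -> c), w0
5. c, w0
6. b -> c, w0
7. ~[](c & (b -> c)), w1
8. c & (b -> c), w1
9. c, w1
10. b -> c, w1
11. ~(c & (b -> c)), w2
12. ~(b -> c), w2
13. b, w2
14. ~c, w2
Accessibility: w0Rw0, w0Rw1, w1Rw0, w1Rw1, w1Rw2, w2Rw1, w2Rw2
The negation has an open branch (countermodel exists).

Invalid (countermodel exists)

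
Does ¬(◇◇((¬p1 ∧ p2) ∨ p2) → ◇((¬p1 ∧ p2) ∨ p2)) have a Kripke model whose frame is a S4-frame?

1. ¬(◇◇((¬p1 ∧ p2) ∨ p2) → ◇((¬p1 ∧ p2) ∨ p2)), w0
2. ◇◇((¬p1 ∧ p2) ∨ p2), w0   [¬→-rule on 1]
3. ¬◇((¬p1 ∧ p2) ∨ p2), w0   [¬→-rule on 1]
4. ¬((¬p1 ∧ p2) ∨ p2), w0   [¬◇-rule on 3 via w0Rw0]
5. ¬(¬p1 ∧ p2), w0   [¬∨-rule on 4]
6. ¬p2, w0   [¬∨-rule on 4]
7. ◇((¬p1 ∧ p2) ∨ p2), w1   [◇-rule on 2: fresh world w1, w0Rw1]
8. ¬((¬p1 ∧ p2) ∨ p2), w1   [¬◇-rule on 3 via w0Rw1]
9. ¬(¬p1 ∧ p2), w1   [¬∨-rule on 8]
10. ¬p2, w1   [¬∨-rule on 8]
11. (¬p1 ∧ p2) ∨ p2, w2   [◇-rule on 7: fresh world w2, w1Rw2]
12. ¬((¬p1 ∧ p2) ∨ p2), w2   [¬◇-rule on 3 via w0Rw2]
13. ¬(¬p1 ∧ p2), w2   [¬∨-rule on 12]
14. ¬p2, w2   [¬∨-rule on 12]
15. ¬p1 ∧ p2, w2   [∨-rule on 11 (branches; this branch)]
16. ¬p1, w2   [∧-rule on 15]
17. p2, w2   [∧-rule on 15]
Accessibility: w0Rw0, w0Rw1, w0Rw2, w1Rw1, w1Rw2, w2Rw2
Branch closes: p2 and ¬p2 both at w2.
(One branch shown.) All branches close.

No, unsatisfiable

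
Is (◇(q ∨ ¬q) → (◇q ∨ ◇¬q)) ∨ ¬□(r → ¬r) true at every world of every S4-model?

Yes, valid

Tableau for the negation ¬((◇(q ∨ ¬q) → (◇q ∨ ◇¬q)) ∨ ¬□(r → ¬r)):
1. ¬((◇(q ∨ ¬q) → (◇q ∨ ◇¬q)) ∨ ¬□(r → ¬r)), u
2. ¬(◇(q ∨ ¬q) → (◇q ∨ ◇¬q)), u   [¬∨-rule on 1]
3. □(r → ¬r), u   [¬∨-rule on 1]
4. ◇(q ∨ ¬q), u   [¬→-rule on 2]
5. ¬(◇q ∨ ◇¬q), u   [¬→-rule on 2]
6. ¬◇q, u   [¬∨-rule on 5]
7. ¬◇¬q, u   [¬∨-rule on 5]
8. r → ¬r, u   [□-rule on 3 via uRu]
9. ¬q, u   [¬◇-rule on 6 via uRu]
10. q, u   [¬◇-rule on 7 via uRu]
Accessibility: uRu
Branch closes: q and ¬q both at u.
All branches of the negation close; one closing branch shown above.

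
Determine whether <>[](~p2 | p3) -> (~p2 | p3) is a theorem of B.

Yes, valid

Tableau for the negation ~(<>[](~p2 | p3) -> (~p2 | p3)):
1. ~(<>[](~p2 | p3) -> (~p2 | p3)), 0
2. <>[](~p2 | p3), 0
3. ~(~p2 | p3), 0
4. p2, 0
5. ~p3, 0
6. [](~p2 | p3), 1
7. ~p2 | p3, 0
8. ~p2 | p3, 1
9. p3, 0
Accessibility: 0R0, 0R1, 1R0, 1R1
Branch closes: p3 and ~p3 both at 0.
Every branch of the negation's tableau closes; the branch above is one of them.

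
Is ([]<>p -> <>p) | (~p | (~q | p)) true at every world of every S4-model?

Tableau for the negation ~(([]<>p -> <>p) | (~p | (~q | p))):
1. ~(([]<>p -> <>p) | (~p | (~q | p))), 0
2. ~([]<>p -> <>p), 0   [~|-rule on 1]
3. ~(~p | (~q | p)), 0   [~|-rule on 1]
4. []<>p, 0   [~->-rule on 2]
5. ~<>p, 0   [~->-rule on 2]
6. p, 0   [~|-rule on 3]
7. ~(~q | p), 0   [~|-rule on 3]
8. q, 0   [~|-rule on 7]
9. ~p, 0   [~|-rule on 7]
Accessibility: 0R0
Branch closes: p and ~p both at 0.
All branches of the negation close; one closing branch shown above.

Yes, valid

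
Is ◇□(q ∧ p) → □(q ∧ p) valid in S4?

Not valid

Tableau for the negation ¬(◇□(q ∧ p) → □(q ∧ p)):
1. ¬(◇□(q ∧ p) → □(q ∧ p)), w0
2. ◇□(q ∧ p), w0   [¬→-rule on 1]
3. ¬□(q ∧ p), w0   [¬→-rule on 1]
4. □(q ∧ p), w1   [◇-rule on 2: fresh world w1, w0Rw1]
5. q ∧ p, w1   [□-rule on 4 via w1Rw1]
6. q, w1   [∧-rule on 5]
7. p, w1   [∧-rule on 5]
8. ¬(q ∧ p), w2   [¬□-rule on 3: fresh world w2, w0Rw2]
9. ¬p, w2   [¬∧-rule on 8 (branches; this branch)]
Accessibility: w0Rw0, w0Rw1, w0Rw2, w1Rw1, w2Rw2
The negation has an open branch (countermodel exists).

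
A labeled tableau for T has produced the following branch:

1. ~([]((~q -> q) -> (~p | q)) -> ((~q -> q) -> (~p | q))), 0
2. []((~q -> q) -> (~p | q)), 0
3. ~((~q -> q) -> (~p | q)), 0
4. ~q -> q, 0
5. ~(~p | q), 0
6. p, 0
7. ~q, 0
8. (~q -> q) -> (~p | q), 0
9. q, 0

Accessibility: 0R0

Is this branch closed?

Both q and ~q appear at 0.

Yes, closed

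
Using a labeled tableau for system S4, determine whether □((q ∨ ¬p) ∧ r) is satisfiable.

Satisfiable (open branch found)

1. □((q ∨ ¬p) ∧ r), u
2. (q ∨ ¬p) ∧ r, u
3. q ∨ ¬p, u
4. r, u
5. ¬p, u
Accessibility: uRu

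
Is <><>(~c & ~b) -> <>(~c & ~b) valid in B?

Invalid (countermodel exists)

Tableau for the negation ~(<><>(~c & ~b) -> <>(~c & ~b)):
1. ~(<><>(~c & ~b) -> <>(~c & ~b)), 0
2. <><>(~c & ~b), 0   [~->-rule on 1]
3. ~<>(~c & ~b), 0   [~->-rule on 1]
4. ~(~c & ~b), 0   [~<>-rule on 3 via 0R0]
5. b, 0   [~&-rule on 4 (branches; this branch)]
6. <>(~c & ~b), 1   [<>-rule on 2: fresh world 1, 0R1]
7. ~(~c & ~b), 1   [~<>-rule on 3 via 0R1]
8. b, 1   [~&-rule on 7 (branches; this branch)]
9. ~c & ~b, 2   [<>-rule on 6: fresh world 2, 1R2]
10. ~c, 2   [&-rule on 9]
11. ~b, 2   [&-rule on 9]
Accessibility: 0R0, 0R1, 1R0, 1R1, 1R2, 2R1, 2R2
The negation has an open branch (countermodel exists).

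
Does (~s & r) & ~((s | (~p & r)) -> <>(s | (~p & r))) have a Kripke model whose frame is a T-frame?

1. (~s & r) & ~((s | (~p & r)) -> <>(s | (~p & r))), w0
2. ~s & r, w0   [&-rule on 1]
3. ~((s | (~p & r)) -> <>(s | (~p & r))), w0   [&-rule on 1]
4. ~s, w0   [&-rule on 2]
5. r, w0   [&-rule on 2]
6. s | (~p & r), w0   [~->-rule on 3]
7. ~<>(s | (~p & r)), w0   [~->-rule on 3]
8. ~(s | (~p & r)), w0   [~<>-rule on 7 via w0Rw0]
9. ~(~p & r), w0   [~|-rule on 8]
10. ~p & r, w0   [|-rule on 6 (branches; this branch)]
11. ~p, w0   [&-rule on 10]
12. ~r, w0   [~&-rule on 9 (branches; this branch)]
Accessibility: w0Rw0
Branch closes: r and ~r both at w0.
(One branch shown.) All branches close.

Unsatisfiable (every branch closes)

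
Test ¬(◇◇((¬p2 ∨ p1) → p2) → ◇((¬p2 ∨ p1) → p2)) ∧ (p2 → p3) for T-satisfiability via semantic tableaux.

Satisfiable (open branch found)

1. ¬(◇◇((¬p2 ∨ p1) → p2) → ◇((¬p2 ∨ p1) → p2)) ∧ (p2 → p3), u
2. ¬(◇◇((¬p2 ∨ p1) → p2) → ◇((¬p2 ∨ p1) → p2)), u   [∧-rule on 1]
3. p2 → p3, u   [∧-rule on 1]
4. ◇◇((¬p2 ∨ p1) → p2), u   [¬→-rule on 2]
5. ¬◇((¬p2 ∨ p1) → p2), u   [¬→-rule on 2]
6. ¬((¬p2 ∨ p1) → p2), u   [¬◇-rule on 5 via uRu]
7. ¬p2 ∨ p1, u   [¬→-rule on 6]
8. ¬p2, u   [¬→-rule on 6]
9. p3, u   [→-rule on 3 (branches; this branch)]
10. p1, u   [∨-rule on 7 (branches; this branch)]
11. ◇((¬p2 ∨ p1) → p2), v   [◇-rule on 4: fresh world v, uRv]
12. ¬((¬p2 ∨ p1) → p2), v   [¬◇-rule on 5 via uRv]
13. ¬p2 ∨ p1, v   [¬→-rule on 12]
14. ¬p2, v   [¬→-rule on 12]
15. p1, v   [∨-rule on 13 (branches; this branch)]
16. (¬p2 ∨ p1) → p2, w   [◇-rule on 11: fresh world w, vRw]
17. p2, w   [→-rule on 16 (branches; this branch)]
Accessibility: uRu, uRv, vRv, vRw, wRw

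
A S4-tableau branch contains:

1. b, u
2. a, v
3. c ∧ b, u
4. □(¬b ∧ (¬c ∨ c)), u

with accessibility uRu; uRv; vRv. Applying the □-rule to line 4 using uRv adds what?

¬b ∧ (¬c ∨ c), v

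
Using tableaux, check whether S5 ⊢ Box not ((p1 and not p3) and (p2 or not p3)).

Tableau for the negation not Box not ((p1 and not p3) and (p2 or not p3)):
1. not Box not ((p1 and not p3) and (p2 or not p3)), 0
2. (p1 and not p3) and (p2 or not p3), 1   [neg-Box-rule on 1: fresh world 1, 0R1]
3. p1 and not p3, 1   [and-rule on 2]
4. p2 or not p3, 1   [and-rule on 2]
5. p1, 1   [and-rule on 3]
6. not p3, 1   [and-rule on 3]
Accessibility: 0R0, 0R1, 1R0, 1R1
The negation has an open branch (countermodel exists).

No, not valid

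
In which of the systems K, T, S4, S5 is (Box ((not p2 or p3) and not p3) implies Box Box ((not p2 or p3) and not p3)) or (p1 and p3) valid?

T-tableau for the negation not ((Box ((not p2 or p3) and not p3) implies Box Box ((not p2 or p3) and not p3)) or (p1 and p3)):
1. not ((Box ((not p2 or p3) and not p3) implies Box Box ((not p2 or p3) and not p3)) or (p1 and p3)), 0
2. not (Box ((not p2 or p3) and not p3) implies Box Box ((not p2 or p3) and not p3)), 0
3. not (p1 and p3), 0
4. Box ((not p2 or p3) and not p3), 0
5. not Box Box ((not p2 or p3) and not p3), 0
6. (not p2 or p3) and not p3, 0
7. not p2 or p3, 0
8. not p3, 0
9. not p2, 0
10. not Box ((not p2 or p3) and not p3), 1
11. (not p2 or p3) and not p3, 1
12. not p2 or p3, 1
13. not p3, 1
14. not p2, 1
15. not ((not p2 or p3) and not p3), 2
16. p3, 2
Accessibility: 0R0, 0R1, 1R1, 1R2, 2R2
Complete open branch: countermodel on a T-frame, so not valid in T, nor in K (the same frame is also a K-frame).
S4-tableau for the negation not ((Box ((not p2 or p3) and not p3) implies Box Box ((not p2 or p3) and not p3)) or (p1 and p3)):
1. not ((Box ((not p2 or p3) and not p3) implies Box Box ((not p2 or p3) and not p3)) or (p1 and p3)), 0
2. not (Box ((not p2 or p3) and not p3) implies Box Box ((not p2 or p3) and not p3)), 0
3. not (p1 and p3), 0
4. Box ((not p2 or p3) and not p3), 0
5. not Box Box ((not p2 or p3) and not p3), 0
6. (not p2 or p3) and not p3, 0
7. not p2 or p3, 0
8. not p3, 0
9. not p2, 0
10. not Box ((not p2 or p3) and not p3), 1
11. (not p2 or p3) and not p3, 1
12. not p2 or p3, 1
13. not p3, 1
14. not p2, 1
15. not ((not p2 or p3) and not p3), 2
16. (not p2 or p3) and not p3, 2
17. not p2 or p3, 2
18. not p3, 2
19. not (not p2 or p3), 2
20. p2, 2
21. p3, 2
Accessibility: 0R0, 0R1, 0R2, 1R1, 1R2, 2R2
Branch closes: p3 and not p3 both at 2.
Every branch closes (one shown): valid in S4, hence also in S5 (every theorem of S4 is a theorem of S5).

S4, S5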